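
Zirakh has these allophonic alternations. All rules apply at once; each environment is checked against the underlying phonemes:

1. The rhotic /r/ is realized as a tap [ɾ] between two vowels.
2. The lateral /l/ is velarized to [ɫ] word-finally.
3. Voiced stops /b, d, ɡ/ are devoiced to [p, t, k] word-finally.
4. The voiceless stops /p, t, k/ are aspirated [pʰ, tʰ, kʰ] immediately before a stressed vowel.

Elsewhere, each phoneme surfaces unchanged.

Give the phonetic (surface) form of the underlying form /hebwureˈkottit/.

[hebwuɾeˈkʰottit]

/b/ — between /e/ and /w/; rule 3 does not apply here → [b].
/r/ — between /u/ and /e/, between two vowels — surfaces as [ɾ] (rule 1).
/k/ (between /e/ and /o/): immediately before a stressed vowel, so rule 4 applies → [kʰ].
/t/ — between /o/ and /t/; rule 4 does not apply here → [t].
/t/ (between /t/ and /i/) is in the target of rule 4 but the environment (immediately before a stressed vowel) is not met → [t].
/t/ (word-final): rule 4 targets it, but not immediately before a stressed vowel → unchanged [t].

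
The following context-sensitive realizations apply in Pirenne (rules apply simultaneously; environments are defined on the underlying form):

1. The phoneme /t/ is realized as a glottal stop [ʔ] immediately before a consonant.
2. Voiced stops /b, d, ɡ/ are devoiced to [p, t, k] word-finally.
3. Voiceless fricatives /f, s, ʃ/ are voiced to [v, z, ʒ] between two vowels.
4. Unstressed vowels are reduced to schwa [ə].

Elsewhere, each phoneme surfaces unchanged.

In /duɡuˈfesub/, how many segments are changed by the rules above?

Segments that undergo a rule: /u/ → [ə] (rule 4); /u/ → [ə] (rule 4); /f/ → [v] (rule 3); /s/ → [z] (rule 3); /u/ → [ə] (rule 4); /b/ → [p] (rule 2).
All other segments surface unchanged.

6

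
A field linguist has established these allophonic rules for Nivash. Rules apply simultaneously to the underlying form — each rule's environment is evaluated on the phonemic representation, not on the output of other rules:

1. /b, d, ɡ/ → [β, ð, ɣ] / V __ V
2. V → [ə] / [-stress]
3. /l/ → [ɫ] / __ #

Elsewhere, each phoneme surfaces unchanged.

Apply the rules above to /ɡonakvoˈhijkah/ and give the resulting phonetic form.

[ɡənəkvəˈhijkəh]

/ɡ/ (word-initial) fails the environment for rule 1, so it stays [ɡ].
/o/ meets the environment for rule 2 (in an unstressed syllable) → [ə].
/n/ (between /o/ and /a/) is unaffected → [n].
/a/ (between /n/ and /k/) occurs in an unstressed syllable → [ə] by rule 2.
/k/ stays [k].
/v/ (between /k/ and /o/) is unaffected → [v].
/o/ (between /v/ and /h/) occurs in an unstressed syllable → [ə] by rule 2.
/h/ (between /o/ and /i/): no rule targets it → [h].
/i/ — between /h/ and /j/; rule 2 does not apply here → [i].
/j/ — not in any rule's target class → [j].
/k/ — not in any rule's target class → [k].
/a/ (between /k/ and /h/) occurs in an unstressed syllable → [ə] by rule 2.
/h/ (word-final) is unaffected → [h].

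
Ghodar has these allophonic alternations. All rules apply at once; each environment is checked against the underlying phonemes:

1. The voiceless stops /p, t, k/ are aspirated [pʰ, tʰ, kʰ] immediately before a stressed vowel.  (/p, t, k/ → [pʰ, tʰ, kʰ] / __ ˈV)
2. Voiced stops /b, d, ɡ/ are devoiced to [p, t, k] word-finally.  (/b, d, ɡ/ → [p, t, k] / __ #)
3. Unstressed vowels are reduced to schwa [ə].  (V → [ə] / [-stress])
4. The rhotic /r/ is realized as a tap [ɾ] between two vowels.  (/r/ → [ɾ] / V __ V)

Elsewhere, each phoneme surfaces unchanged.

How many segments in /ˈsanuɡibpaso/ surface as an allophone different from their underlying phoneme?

4

Segments that undergo a rule: /u/ → [ə] (rule 3); /i/ → [ə] (rule 3); /a/ → [ə] (rule 3); /o/ → [ə] (rule 3).
All other segments surface unchanged.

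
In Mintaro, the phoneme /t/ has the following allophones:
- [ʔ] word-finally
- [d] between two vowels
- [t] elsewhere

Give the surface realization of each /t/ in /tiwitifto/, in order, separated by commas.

[t], [d], [t]

Occurrence 1 (position 1): no conditioning environment matches → elsewhere allophone [t].
Occurrence 2 (position 5): between two vowels → [d].
Occurrence 3 (position 8): no conditioning environment matches → elsewhere allophone [t].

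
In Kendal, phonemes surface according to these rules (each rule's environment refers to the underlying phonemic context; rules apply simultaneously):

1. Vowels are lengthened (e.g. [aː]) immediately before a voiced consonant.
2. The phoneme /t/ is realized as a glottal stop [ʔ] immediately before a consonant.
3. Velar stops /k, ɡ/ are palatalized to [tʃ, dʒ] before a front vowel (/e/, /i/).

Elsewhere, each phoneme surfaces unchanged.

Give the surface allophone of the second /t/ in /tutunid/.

/t/ (between /u/ and /u/) fails the environment for rule 2, so it stays [t].

[t]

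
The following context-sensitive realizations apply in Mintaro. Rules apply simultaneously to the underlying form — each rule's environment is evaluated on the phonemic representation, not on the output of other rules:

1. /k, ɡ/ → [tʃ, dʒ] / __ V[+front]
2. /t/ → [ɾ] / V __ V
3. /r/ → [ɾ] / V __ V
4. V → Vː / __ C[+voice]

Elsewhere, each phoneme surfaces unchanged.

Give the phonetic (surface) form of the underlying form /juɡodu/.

/u/ meets the environment for rule 4 (before a voiced consonant) → [uː].
/ɡ/ (between /u/ and /o/) fails the environment for rule 1, so it stays [ɡ].
/o/ — between /ɡ/ and /d/, before a voiced consonant — surfaces as [oː] (rule 4).
/u/ (word-final): rule 4 targets it, but not before a voiced consonant → unchanged [u].

[juːɡoːdu]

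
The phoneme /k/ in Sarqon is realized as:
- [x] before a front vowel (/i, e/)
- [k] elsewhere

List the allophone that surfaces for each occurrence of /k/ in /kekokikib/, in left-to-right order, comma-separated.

Occurrence 1 (position 1): before a front vowel (/i, e/) → [x].
Occurrence 2 (position 3): no conditioning environment matches → elsewhere allophone [k].
Occurrence 3 (position 5): before a front vowel (/i, e/) → [x].
Occurrence 4 (position 7): before a front vowel (/i, e/) → [x].

[x], [k], [x], [x]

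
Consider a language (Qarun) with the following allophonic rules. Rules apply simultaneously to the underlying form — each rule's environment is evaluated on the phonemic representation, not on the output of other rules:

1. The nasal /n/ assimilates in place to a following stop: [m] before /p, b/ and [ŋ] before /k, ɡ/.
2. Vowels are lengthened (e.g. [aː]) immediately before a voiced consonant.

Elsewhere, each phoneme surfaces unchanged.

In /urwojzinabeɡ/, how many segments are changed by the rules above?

5

Segments that undergo a rule: /u/ → [uː] (rule 2); /o/ → [oː] (rule 2); /i/ → [iː] (rule 2); /a/ → [aː] (rule 2); /e/ → [eː] (rule 2).
All other segments surface unchanged.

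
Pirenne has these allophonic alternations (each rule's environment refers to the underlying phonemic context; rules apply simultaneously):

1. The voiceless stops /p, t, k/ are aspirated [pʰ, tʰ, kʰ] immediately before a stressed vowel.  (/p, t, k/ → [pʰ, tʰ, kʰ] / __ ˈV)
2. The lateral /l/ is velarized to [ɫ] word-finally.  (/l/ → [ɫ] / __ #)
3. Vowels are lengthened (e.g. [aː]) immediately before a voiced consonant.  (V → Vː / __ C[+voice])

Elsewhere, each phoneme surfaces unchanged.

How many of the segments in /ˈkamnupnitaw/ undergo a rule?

3

Segments that undergo a rule: /k/ → [kʰ] (rule 1); /a/ → [aː] (rule 3); /a/ → [aː] (rule 3).
All other segments surface unchanged.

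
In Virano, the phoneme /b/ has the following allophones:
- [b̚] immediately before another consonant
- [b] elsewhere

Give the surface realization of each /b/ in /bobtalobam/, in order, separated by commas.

Occurrence 1 (position 1): no conditioning environment matches → elsewhere allophone [b].
Occurrence 2 (position 3): immediately before another consonant → [b̚].
Occurrence 3 (position 8): no conditioning environment matches → elsewhere allophone [b].

[b], [b̚], [b]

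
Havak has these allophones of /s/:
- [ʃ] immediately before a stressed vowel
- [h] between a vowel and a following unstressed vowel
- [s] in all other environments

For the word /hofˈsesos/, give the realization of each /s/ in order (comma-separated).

[ʃ], [h], [s]

Occurrence 1 (position 4): immediately before a stressed vowel → [ʃ].
Occurrence 2 (position 6): between a vowel and a following unstressed vowel → [h].
Occurrence 3 (position 8): no conditioning environment matches → elsewhere allophone [s].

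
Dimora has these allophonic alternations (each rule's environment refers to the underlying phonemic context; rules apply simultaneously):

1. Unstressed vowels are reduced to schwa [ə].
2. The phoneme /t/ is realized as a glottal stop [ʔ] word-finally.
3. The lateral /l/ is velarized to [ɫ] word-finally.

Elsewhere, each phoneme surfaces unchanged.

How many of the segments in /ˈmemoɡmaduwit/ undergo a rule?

5

Segments that undergo a rule: /o/ → [ə] (rule 1); /a/ → [ə] (rule 1); /u/ → [ə] (rule 1); /i/ → [ə] (rule 1); /t/ → [ʔ] (rule 2).
All other segments surface unchanged.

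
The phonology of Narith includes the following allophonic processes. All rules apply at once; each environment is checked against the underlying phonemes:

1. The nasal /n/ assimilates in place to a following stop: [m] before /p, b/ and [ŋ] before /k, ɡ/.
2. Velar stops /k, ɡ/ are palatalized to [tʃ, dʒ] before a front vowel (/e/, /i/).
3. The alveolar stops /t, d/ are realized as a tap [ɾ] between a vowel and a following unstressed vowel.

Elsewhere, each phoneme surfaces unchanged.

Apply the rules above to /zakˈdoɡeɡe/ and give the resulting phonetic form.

[zakˈdodʒedʒe]

/k/ — between /a/ and /d/; rule 2 does not apply here → [k].
/d/ (between /k/ and /o/) fails the environment for rule 3, so it stays [d].
Rule 2 applies to /ɡ/ (between /o/ and /e/: before a front vowel) → [dʒ].
/ɡ/ — between /e/ and /e/, before a front vowel — surfaces as [dʒ] (rule 2).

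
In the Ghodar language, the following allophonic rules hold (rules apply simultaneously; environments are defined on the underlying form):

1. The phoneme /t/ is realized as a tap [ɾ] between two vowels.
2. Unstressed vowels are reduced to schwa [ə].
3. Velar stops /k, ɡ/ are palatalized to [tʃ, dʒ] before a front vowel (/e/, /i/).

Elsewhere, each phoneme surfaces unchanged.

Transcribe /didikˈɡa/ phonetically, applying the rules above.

[dədəkˈɡa]

/d/ stays [d].
Rule 2 applies to /i/ (between /d/ and /d/: in an unstressed syllable) → [ə].
/d/ (between /i/ and /i/): no rule targets it → [d].
/i/ (between /d/ and /k/): in an unstressed syllable, so rule 2 applies → [ə].
/k/ (between /i/ and /ɡ/): rule 3 targets it, but not before a front vowel → unchanged [k].
/ɡ/ — between /k/ and /a/; rule 3 does not apply here → [ɡ].
/a/ (word-final): rule 2 targets it, but not in an unstressed syllable → unchanged [a].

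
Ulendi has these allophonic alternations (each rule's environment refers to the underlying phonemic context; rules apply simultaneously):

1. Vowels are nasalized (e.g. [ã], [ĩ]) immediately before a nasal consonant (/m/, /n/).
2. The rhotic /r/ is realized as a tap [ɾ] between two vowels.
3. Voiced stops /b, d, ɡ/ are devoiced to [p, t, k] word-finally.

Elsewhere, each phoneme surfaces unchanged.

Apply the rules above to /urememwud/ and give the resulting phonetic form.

[uɾẽmẽmwut]

/u/ — word-initial; rule 1 does not apply here → [u].
/r/ (between /u/ and /e/): between two vowels, so rule 2 applies → [ɾ].
/e/ (between /r/ and /m/): before a nasal consonant, so rule 1 applies → [ẽ].
/m/ (between /e/ and /e/): no rule targets it → [m].
Rule 1 applies to /e/ (between /m/ and /m/: before a nasal consonant) → [ẽ].
/m/ — not in any rule's target class → [m].
/w/ (between /m/ and /u/) is unaffected → [w].
/u/ (between /w/ and /d/) fails the environment for rule 1, so it stays [u].
/d/ — word-final, word-finally — surfaces as [t] (rule 3).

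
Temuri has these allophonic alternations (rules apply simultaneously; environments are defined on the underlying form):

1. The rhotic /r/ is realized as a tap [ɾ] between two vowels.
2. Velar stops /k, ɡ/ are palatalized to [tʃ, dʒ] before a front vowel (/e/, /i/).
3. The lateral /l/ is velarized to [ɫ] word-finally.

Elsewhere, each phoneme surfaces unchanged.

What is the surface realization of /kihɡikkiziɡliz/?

[tʃihdʒiktʃiziɡliz]

Rule 2 applies to /k/ (word-initial: before a front vowel) → [tʃ].
/ɡ/ — between /h/ and /i/, before a front vowel — surfaces as [dʒ] (rule 2).
/k/ — between /i/ and /k/; rule 2 does not apply here → [k].
/k/ meets the environment for rule 2 (before a front vowel) → [tʃ].
/ɡ/ — between /i/ and /l/; rule 2 does not apply here → [ɡ].
/l/ (between /ɡ/ and /i/) is in the target of rule 3 but the environment (word-finally) is not met → [l].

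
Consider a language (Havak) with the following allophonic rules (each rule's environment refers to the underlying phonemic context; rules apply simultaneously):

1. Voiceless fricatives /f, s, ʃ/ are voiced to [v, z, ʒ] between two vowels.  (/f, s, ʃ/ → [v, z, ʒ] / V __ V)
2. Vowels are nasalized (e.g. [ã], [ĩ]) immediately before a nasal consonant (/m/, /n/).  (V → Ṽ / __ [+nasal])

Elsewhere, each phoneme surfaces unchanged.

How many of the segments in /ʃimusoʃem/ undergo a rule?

Segments that undergo a rule: /i/ → [ĩ] (rule 2); /s/ → [z] (rule 1); /ʃ/ → [ʒ] (rule 1); /e/ → [ẽ] (rule 2).
All other segments surface unchanged.

4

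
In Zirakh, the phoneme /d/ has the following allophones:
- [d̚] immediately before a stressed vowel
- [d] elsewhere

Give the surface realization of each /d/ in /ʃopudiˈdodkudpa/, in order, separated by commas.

Occurrence 1 (position 5): no conditioning environment matches → elsewhere allophone [d].
Occurrence 2 (position 7): immediately before a stressed vowel → [d̚].
Occurrence 3 (position 9): no conditioning environment matches → elsewhere allophone [d].
Occurrence 4 (position 12): no conditioning environment matches → elsewhere allophone [d].

[d], [d̚], [d], [d]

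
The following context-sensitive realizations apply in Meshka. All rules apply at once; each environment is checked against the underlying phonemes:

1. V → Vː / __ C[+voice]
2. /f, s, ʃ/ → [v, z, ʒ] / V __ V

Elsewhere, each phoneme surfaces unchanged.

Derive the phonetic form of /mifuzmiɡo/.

/m/ stays [m].
/i/ — between /m/ and /f/; rule 1 does not apply here → [i].
/f/ (between /i/ and /u/): between two vowels, so rule 2 applies → [v].
/u/ — between /f/ and /z/, before a voiced consonant — surfaces as [uː] (rule 1).
/z/ (between /u/ and /m/) is unaffected → [z].
/m/ stays [m].
/i/ (between /m/ and /ɡ/): before a voiced consonant, so rule 1 applies → [iː].
/ɡ/ stays [ɡ].
/o/ — word-final; rule 1 does not apply here → [o].

[mivuːzmiːɡo]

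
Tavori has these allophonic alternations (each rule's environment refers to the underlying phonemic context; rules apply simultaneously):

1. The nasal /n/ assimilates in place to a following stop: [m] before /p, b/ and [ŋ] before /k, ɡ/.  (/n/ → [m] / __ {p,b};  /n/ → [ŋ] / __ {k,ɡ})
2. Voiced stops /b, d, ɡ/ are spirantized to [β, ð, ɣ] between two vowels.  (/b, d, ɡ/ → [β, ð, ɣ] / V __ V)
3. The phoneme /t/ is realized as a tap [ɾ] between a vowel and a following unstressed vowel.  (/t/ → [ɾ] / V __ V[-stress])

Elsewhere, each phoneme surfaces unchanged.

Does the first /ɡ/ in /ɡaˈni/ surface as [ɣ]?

No

/ɡ/ (word-initial) is in the target of rule 2 but the environment (between two vowels) is not met → [ɡ].
The actual realization is [ɡ], not [ɣ].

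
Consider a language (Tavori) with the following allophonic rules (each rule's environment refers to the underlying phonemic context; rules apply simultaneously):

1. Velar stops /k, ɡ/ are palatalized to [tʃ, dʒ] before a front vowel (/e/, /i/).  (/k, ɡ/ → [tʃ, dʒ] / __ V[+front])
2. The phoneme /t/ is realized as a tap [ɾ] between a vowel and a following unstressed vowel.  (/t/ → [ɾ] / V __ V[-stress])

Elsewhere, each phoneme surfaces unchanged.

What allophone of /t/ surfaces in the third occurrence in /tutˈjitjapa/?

[t]

/t/ (between /i/ and /j/) is in the target of rule 2 but the environment (between a vowel and a following unstressed vowel) is not met → [t].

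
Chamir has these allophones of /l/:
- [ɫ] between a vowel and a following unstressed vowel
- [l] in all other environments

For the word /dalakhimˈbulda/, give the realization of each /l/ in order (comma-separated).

[ɫ], [l]

Occurrence 1 (position 3): between a vowel and a following unstressed vowel → [ɫ].
Occurrence 2 (position 11): no conditioning environment matches → elsewhere allophone [l].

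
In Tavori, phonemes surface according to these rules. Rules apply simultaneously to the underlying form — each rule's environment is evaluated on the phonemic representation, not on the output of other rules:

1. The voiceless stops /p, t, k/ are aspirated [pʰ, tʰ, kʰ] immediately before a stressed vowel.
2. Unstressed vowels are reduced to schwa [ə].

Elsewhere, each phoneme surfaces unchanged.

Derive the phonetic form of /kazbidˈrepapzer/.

/k/ (word-initial) is in the target of rule 1 but the environment (immediately before a stressed vowel) is not met → [k].
/a/ meets the environment for rule 2 (in an unstressed syllable) → [ə].
/z/ stays [z].
/b/ (between /z/ and /i/) is unaffected → [b].
/i/ meets the environment for rule 2 (in an unstressed syllable) → [ə].
/d/ (between /i/ and /r/): no rule targets it → [d].
/r/ (between /d/ and /e/) is unaffected → [r].
/e/ (between /r/ and /p/) fails the environment for rule 2, so it stays [e].
/p/ (between /e/ and /a/) fails the environment for rule 1, so it stays [p].
Rule 2 applies to /a/ (between /p/ and /p/: in an unstressed syllable) → [ə].
/p/ — between /a/ and /z/; rule 1 does not apply here → [p].
/z/ — not in any rule's target class → [z].
/e/ — between /z/ and /r/, in an unstressed syllable — surfaces as [ə] (rule 2).
/r/ — not in any rule's target class → [r].

[kəzbədˈrepəpzər]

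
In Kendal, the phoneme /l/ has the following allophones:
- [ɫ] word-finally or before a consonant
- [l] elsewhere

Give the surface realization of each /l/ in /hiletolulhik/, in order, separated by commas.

[l], [l], [ɫ]

Occurrence 1 (position 3): no conditioning environment matches → elsewhere allophone [l].
Occurrence 2 (position 7): no conditioning environment matches → elsewhere allophone [l].
Occurrence 3 (position 9): word-finally or before a consonant → [ɫ].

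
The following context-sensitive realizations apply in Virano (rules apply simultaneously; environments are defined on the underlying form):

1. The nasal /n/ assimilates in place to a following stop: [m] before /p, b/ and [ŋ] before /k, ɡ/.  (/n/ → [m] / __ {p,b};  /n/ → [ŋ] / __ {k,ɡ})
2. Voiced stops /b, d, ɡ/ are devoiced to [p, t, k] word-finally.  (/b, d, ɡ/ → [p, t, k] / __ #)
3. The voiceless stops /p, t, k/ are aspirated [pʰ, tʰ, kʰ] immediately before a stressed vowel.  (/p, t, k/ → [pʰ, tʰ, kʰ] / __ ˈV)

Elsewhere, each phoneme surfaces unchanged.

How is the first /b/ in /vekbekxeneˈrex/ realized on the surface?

[b]

/b/ (between /k/ and /e/) is in the target of rule 2 but the environment (word-finally) is not met → [b].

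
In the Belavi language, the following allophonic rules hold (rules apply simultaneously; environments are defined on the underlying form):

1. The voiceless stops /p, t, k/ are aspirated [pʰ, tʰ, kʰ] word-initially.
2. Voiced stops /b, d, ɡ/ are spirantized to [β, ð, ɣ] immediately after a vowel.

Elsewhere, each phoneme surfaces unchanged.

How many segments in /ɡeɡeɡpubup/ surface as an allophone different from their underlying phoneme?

Segments that undergo a rule: /ɡ/ → [ɣ] (rule 2); /ɡ/ → [ɣ] (rule 2); /b/ → [β] (rule 2).
All other segments surface unchanged.

3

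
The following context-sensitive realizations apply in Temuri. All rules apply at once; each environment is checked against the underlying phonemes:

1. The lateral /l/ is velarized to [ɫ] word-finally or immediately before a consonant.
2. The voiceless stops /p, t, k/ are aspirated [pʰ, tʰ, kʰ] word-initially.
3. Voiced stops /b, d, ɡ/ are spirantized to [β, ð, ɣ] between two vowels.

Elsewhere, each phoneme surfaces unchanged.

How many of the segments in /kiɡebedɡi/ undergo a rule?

3

Segments that undergo a rule: /k/ → [kʰ] (rule 2); /ɡ/ → [ɣ] (rule 3); /b/ → [β] (rule 3).
All other segments surface unchanged.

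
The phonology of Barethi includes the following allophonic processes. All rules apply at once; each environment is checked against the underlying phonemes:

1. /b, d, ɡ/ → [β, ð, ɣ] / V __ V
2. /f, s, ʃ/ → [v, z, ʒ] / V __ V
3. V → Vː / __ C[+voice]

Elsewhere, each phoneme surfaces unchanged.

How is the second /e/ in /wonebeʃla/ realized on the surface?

/e/ — between /b/ and /ʃ/; rule 3 does not apply here → [e].

[e]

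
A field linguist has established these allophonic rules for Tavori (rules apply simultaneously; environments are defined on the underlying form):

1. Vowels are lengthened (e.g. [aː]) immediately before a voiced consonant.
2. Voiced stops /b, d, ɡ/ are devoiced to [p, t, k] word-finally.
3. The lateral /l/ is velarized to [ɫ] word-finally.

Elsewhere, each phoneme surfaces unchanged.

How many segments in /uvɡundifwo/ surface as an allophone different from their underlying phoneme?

Segments that undergo a rule: /u/ → [uː] (rule 1); /u/ → [uː] (rule 1).
All other segments surface unchanged.

2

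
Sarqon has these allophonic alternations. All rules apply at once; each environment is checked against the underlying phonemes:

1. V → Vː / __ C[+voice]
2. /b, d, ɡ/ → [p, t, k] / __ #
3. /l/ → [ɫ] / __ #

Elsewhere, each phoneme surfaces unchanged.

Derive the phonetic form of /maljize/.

/m/ — not in any rule's target class → [m].
/a/ — between /m/ and /l/, before a voiced consonant — surfaces as [aː] (rule 1).
/l/ (between /a/ and /j/) fails the environment for rule 3, so it stays [l].
/j/ (between /l/ and /i/): no rule targets it → [j].
/i/ meets the environment for rule 1 (before a voiced consonant) → [iː].
/z/ — not in any rule's target class → [z].
/e/ — word-final; rule 1 does not apply here → [e].

[maːljiːze]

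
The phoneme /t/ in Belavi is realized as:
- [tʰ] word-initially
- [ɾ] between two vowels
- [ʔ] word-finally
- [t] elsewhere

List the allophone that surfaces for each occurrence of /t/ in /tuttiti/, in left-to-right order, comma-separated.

Occurrence 1 (position 1): word-initially → [tʰ].
Occurrence 2 (position 3): no conditioning environment matches → elsewhere allophone [t].
Occurrence 3 (position 4): no conditioning environment matches → elsewhere allophone [t].
Occurrence 4 (position 6): between two vowels → [ɾ].

[tʰ], [t], [t], [ɾ]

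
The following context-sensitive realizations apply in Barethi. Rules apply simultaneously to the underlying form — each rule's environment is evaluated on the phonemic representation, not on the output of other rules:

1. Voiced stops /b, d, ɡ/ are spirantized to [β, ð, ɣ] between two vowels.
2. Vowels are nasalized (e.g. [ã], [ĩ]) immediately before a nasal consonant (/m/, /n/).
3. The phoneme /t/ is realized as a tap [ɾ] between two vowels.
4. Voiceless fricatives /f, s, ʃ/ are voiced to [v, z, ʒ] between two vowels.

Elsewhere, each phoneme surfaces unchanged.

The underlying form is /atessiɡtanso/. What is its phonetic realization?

/a/ (word-initial): rule 2 targets it, but not before a nasal consonant → unchanged [a].
/t/ (between /a/ and /e/): between two vowels, so rule 3 applies → [ɾ].
/e/ (between /t/ and /s/) is in the target of rule 2 but the environment (before a nasal consonant) is not met → [e].
/s/ (between /e/ and /s/) fails the environment for rule 4, so it stays [s].
/s/ — between /s/ and /i/; rule 4 does not apply here → [s].
/i/ (between /s/ and /ɡ/) fails the environment for rule 2, so it stays [i].
/ɡ/ (between /i/ and /t/) fails the environment for rule 1, so it stays [ɡ].
/t/ — between /ɡ/ and /a/; rule 3 does not apply here → [t].
/a/ (between /t/ and /n/): before a nasal consonant, so rule 2 applies → [ã].
/n/ — not in any rule's target class → [n].
/s/ — between /n/ and /o/; rule 4 does not apply here → [s].
/o/ (word-final) is in the target of rule 2 but the environment (before a nasal consonant) is not met → [o].

[aɾessiɡtãnso]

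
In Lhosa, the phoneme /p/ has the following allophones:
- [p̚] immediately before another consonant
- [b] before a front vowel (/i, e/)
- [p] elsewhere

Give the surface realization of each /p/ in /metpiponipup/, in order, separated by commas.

Occurrence 1 (position 4): before a front vowel (/i, e/) → [b].
Occurrence 2 (position 6): no conditioning environment matches → elsewhere allophone [p].
Occurrence 3 (position 10): no conditioning environment matches → elsewhere allophone [p].
Occurrence 4 (position 12): no conditioning environment matches → elsewhere allophone [p].

[b], [p], [p], [p]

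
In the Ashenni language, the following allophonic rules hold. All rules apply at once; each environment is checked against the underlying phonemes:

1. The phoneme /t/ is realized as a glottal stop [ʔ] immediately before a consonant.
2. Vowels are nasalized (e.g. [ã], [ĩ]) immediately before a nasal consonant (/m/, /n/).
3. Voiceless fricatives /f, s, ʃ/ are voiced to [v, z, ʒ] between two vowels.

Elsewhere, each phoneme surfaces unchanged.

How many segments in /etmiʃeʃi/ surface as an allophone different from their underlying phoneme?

Segments that undergo a rule: /t/ → [ʔ] (rule 1); /ʃ/ → [ʒ] (rule 3); /ʃ/ → [ʒ] (rule 3).
All other segments surface unchanged.

3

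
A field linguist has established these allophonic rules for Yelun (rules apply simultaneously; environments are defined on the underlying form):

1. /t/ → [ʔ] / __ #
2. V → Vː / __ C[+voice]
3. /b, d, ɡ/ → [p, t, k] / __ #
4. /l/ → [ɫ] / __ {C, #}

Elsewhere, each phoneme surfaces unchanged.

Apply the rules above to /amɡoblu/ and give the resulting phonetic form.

/a/ — word-initial, before a voiced consonant — surfaces as [aː] (rule 2).
/m/ — not in any rule's target class → [m].
/ɡ/ (between /m/ and /o/) is in the target of rule 3 but the environment (word-finally) is not met → [ɡ].
/o/ meets the environment for rule 2 (before a voiced consonant) → [oː].
/b/ (between /o/ and /l/): rule 3 targets it, but not word-finally → unchanged [b].
/l/ (between /b/ and /u/) fails the environment for rule 4, so it stays [l].
/u/ (word-final) is in the target of rule 2 but the environment (before a voiced consonant) is not met → [u].

[aːmɡoːblu]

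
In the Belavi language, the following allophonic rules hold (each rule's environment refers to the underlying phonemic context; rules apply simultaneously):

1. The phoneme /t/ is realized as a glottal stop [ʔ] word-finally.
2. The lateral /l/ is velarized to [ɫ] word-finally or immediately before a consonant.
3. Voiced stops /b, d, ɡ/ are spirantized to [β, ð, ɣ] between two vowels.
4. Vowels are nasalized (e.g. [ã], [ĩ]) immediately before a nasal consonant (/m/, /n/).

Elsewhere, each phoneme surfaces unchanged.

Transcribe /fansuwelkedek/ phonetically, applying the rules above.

/f/ stays [f].
/a/ (between /f/ and /n/) occurs before a nasal consonant → [ã] by rule 4.
/n/ (between /a/ and /s/) is unaffected → [n].
/s/ (between /n/ and /u/): no rule targets it → [s].
/u/ — between /s/ and /w/; rule 4 does not apply here → [u].
/w/ (between /u/ and /e/) is unaffected → [w].
/e/ (between /w/ and /l/): rule 4 targets it, but not before a nasal consonant → unchanged [e].
/l/ meets the environment for rule 2 (word-finally or immediately before a consonant) → [ɫ].
/k/ — not in any rule's target class → [k].
/e/ — between /k/ and /d/; rule 4 does not apply here → [e].
/d/ — between /e/ and /e/, between two vowels — surfaces as [ð] (rule 3).
/e/ — between /d/ and /k/; rule 4 does not apply here → [e].
/k/ (word-final) is unaffected → [k].

[fãnsuweɫkeðek]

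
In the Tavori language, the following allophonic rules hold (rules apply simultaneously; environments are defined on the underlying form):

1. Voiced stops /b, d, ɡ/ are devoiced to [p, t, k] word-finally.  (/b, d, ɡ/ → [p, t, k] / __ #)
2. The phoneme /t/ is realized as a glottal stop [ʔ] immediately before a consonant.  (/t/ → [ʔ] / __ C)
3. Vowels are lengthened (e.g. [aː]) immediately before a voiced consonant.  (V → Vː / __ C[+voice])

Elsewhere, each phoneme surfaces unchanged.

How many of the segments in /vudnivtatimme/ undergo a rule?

3

Segments that undergo a rule: /u/ → [uː] (rule 3); /i/ → [iː] (rule 3); /i/ → [iː] (rule 3).
All other segments surface unchanged.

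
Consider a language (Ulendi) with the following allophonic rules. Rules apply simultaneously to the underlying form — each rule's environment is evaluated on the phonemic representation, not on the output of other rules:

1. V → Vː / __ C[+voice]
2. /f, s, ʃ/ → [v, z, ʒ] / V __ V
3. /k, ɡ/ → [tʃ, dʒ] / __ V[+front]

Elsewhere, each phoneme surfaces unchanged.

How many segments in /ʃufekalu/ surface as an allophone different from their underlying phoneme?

2

Segments that undergo a rule: /f/ → [v] (rule 2); /a/ → [aː] (rule 1).
All other segments surface unchanged.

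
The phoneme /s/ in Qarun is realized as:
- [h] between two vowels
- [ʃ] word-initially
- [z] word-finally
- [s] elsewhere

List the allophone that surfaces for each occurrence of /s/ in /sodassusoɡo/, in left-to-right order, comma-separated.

[ʃ], [s], [s], [h]

Occurrence 1 (position 1): word-initially → [ʃ].
Occurrence 2 (position 5): no conditioning environment matches → elsewhere allophone [s].
Occurrence 3 (position 6): no conditioning environment matches → elsewhere allophone [s].
Occurrence 4 (position 8): between two vowels → [h].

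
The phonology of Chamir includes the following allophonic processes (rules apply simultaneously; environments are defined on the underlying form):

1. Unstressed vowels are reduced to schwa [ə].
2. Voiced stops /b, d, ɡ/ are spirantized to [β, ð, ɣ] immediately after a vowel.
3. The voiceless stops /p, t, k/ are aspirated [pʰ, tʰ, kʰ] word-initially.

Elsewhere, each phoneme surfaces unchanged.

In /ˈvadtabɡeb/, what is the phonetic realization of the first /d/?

/d/ (between /a/ and /t/) occurs immediately after a vowel → [ð] by rule 2.

[ð]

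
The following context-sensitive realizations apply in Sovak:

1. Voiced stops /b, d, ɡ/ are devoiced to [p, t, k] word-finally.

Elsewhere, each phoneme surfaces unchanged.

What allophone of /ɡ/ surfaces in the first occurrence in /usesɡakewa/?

/ɡ/ (between /s/ and /a/): rule 1 targets it, but not word-finally → unchanged [ɡ].

[ɡ]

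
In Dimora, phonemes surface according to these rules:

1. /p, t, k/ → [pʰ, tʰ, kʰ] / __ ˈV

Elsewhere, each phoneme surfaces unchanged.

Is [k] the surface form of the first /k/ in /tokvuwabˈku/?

/k/ (between /o/ and /v/) fails the environment for rule 1, so it stays [k].
The actual realization is [k], which matches [k].

Yes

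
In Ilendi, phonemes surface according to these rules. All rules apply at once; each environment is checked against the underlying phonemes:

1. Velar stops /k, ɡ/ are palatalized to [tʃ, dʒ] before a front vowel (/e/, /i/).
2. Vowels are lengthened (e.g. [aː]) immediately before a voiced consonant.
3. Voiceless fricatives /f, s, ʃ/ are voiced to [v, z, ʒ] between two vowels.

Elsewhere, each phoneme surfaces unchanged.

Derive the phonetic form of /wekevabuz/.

/e/ (between /w/ and /k/) is in the target of rule 2 but the environment (before a voiced consonant) is not met → [e].
Rule 1 applies to /k/ (between /e/ and /e/: before a front vowel) → [tʃ].
/e/ — between /k/ and /v/, before a voiced consonant — surfaces as [eː] (rule 2).
/a/ meets the environment for rule 2 (before a voiced consonant) → [aː].
Rule 2 applies to /u/ (between /b/ and /z/: before a voiced consonant) → [uː].

[wetʃeːvaːbuːz]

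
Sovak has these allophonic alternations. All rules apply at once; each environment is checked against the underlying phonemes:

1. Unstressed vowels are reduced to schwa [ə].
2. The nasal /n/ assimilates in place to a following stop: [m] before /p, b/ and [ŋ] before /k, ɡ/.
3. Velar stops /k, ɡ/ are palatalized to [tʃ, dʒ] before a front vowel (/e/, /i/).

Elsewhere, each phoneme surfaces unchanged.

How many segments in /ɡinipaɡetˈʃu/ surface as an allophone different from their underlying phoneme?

Segments that undergo a rule: /ɡ/ → [dʒ] (rule 3); /i/ → [ə] (rule 1); /i/ → [ə] (rule 1); /a/ → [ə] (rule 1); /ɡ/ → [dʒ] (rule 3); /e/ → [ə] (rule 1).
All other segments surface unchanged.

6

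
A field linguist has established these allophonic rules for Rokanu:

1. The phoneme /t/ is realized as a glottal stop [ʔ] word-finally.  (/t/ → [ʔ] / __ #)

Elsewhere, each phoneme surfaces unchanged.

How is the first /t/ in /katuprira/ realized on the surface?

/t/ (between /a/ and /u/) fails the environment for rule 1, so it stays [t].

[t]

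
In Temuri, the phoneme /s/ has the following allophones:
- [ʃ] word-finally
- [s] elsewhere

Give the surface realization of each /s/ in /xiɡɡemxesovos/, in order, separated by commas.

[s], [ʃ]

Occurrence 1 (position 9): no conditioning environment matches → elsewhere allophone [s].
Occurrence 2 (position 13): word-finally → [ʃ].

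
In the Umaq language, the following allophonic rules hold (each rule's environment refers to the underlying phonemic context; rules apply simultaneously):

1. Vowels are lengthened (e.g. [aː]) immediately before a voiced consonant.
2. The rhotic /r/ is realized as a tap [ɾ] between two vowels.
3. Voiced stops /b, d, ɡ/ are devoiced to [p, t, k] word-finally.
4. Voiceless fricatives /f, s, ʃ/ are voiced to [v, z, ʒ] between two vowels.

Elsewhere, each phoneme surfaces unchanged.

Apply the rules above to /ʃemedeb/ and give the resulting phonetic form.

/ʃ/ (word-initial) is in the target of rule 4 but the environment (between two vowels) is not met → [ʃ].
/e/ — between /ʃ/ and /m/, before a voiced consonant — surfaces as [eː] (rule 1).
/m/ stays [m].
Rule 1 applies to /e/ (between /m/ and /d/: before a voiced consonant) → [eː].
/d/ (between /e/ and /e/): rule 3 targets it, but not word-finally → unchanged [d].
/e/ (between /d/ and /b/): before a voiced consonant, so rule 1 applies → [eː].
/b/ — word-final, word-finally — surfaces as [p] (rule 3).

[ʃeːmeːdeːp]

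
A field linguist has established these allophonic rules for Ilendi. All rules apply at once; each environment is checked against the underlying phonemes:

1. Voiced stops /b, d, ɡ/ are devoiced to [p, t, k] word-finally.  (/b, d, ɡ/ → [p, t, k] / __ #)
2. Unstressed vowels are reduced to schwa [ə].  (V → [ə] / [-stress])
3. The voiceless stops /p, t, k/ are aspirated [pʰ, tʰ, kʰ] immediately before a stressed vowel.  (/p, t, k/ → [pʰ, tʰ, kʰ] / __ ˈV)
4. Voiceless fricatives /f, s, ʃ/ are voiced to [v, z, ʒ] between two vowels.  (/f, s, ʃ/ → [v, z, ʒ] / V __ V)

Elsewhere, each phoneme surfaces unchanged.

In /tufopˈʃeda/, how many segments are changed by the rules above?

4

Segments that undergo a rule: /u/ → [ə] (rule 2); /f/ → [v] (rule 4); /o/ → [ə] (rule 2); /a/ → [ə] (rule 2).
All other segments surface unchanged.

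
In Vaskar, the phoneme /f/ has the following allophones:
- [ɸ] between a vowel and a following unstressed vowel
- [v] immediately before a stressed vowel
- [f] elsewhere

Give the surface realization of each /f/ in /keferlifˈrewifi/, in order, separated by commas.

[ɸ], [f], [ɸ]

Occurrence 1 (position 3): between a vowel and a following unstressed vowel → [ɸ].
Occurrence 2 (position 8): no conditioning environment matches → elsewhere allophone [f].
Occurrence 3 (position 13): between a vowel and a following unstressed vowel → [ɸ].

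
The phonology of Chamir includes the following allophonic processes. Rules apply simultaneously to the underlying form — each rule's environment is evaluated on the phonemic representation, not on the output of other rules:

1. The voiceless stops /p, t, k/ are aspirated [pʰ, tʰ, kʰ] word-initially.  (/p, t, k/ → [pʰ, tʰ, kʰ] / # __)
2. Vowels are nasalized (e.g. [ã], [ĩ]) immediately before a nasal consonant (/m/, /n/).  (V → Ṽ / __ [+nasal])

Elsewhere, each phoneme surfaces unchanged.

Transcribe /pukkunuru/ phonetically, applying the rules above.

/p/ — word-initial, word-initially — surfaces as [pʰ] (rule 1).
/u/ (between /p/ and /k/) fails the environment for rule 2, so it stays [u].
/k/ (between /u/ and /k/) fails the environment for rule 1, so it stays [k].
/k/ (between /k/ and /u/) fails the environment for rule 1, so it stays [k].
Rule 2 applies to /u/ (between /k/ and /n/: before a nasal consonant) → [ũ].
/n/ (between /u/ and /u/): no rule targets it → [n].
/u/ (between /n/ and /r/): rule 2 targets it, but not before a nasal consonant → unchanged [u].
/r/ (between /u/ and /u/) is unaffected → [r].
/u/ (word-final) is in the target of rule 2 but the environment (before a nasal consonant) is not met → [u].

[pʰukkũnuru]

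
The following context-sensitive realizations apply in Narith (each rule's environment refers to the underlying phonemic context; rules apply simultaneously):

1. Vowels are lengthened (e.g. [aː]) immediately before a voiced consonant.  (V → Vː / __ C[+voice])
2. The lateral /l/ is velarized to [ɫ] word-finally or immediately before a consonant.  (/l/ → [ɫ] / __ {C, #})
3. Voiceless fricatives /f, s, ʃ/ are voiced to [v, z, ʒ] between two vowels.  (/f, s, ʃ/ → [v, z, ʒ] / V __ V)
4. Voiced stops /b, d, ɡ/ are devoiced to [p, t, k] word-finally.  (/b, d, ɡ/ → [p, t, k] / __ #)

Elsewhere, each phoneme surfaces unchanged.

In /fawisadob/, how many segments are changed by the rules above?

Segments that undergo a rule: /a/ → [aː] (rule 1); /s/ → [z] (rule 3); /a/ → [aː] (rule 1); /o/ → [oː] (rule 1); /b/ → [p] (rule 4).
All other segments surface unchanged.

5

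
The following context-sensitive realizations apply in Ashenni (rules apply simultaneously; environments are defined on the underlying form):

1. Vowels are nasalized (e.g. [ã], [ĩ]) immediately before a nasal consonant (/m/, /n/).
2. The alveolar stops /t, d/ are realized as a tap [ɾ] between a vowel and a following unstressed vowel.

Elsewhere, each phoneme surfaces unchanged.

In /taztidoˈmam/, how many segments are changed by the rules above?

3

Segments that undergo a rule: /d/ → [ɾ] (rule 2); /o/ → [õ] (rule 1); /a/ → [ã] (rule 1).
All other segments surface unchanged.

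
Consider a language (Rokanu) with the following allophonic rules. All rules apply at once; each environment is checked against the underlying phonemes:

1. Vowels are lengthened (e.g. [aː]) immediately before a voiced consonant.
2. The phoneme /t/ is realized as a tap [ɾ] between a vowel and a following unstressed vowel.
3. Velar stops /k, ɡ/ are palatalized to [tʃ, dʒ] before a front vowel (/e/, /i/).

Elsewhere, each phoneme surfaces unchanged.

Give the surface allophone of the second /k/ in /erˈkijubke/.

[tʃ]

/k/ — between /b/ and /e/, before a front vowel — surfaces as [tʃ] (rule 3).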